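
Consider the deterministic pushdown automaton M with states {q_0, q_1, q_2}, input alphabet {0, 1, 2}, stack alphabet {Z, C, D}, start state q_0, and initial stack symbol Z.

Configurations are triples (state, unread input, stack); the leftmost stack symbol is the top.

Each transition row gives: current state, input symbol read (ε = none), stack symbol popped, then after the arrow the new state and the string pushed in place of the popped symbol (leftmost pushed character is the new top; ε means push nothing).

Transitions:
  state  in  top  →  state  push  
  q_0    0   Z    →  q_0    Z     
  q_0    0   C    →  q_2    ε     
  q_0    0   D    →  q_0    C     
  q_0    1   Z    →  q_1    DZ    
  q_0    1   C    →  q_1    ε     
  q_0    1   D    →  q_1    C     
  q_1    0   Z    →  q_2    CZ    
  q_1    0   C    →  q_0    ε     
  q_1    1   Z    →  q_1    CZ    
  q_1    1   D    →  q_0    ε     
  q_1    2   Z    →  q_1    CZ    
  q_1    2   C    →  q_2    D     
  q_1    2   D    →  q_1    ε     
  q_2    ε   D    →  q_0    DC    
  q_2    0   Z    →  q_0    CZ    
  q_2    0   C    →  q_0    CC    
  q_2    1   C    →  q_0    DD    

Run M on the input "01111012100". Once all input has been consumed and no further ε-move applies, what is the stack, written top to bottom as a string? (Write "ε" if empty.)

Z

(q_0, 01111012100, Z)
  read 0, top Z: go to q_0, push Z → (q_0, 1111012100, Z)
  read 1, top Z: go to q_1, push DZ → (q_1, 111012100, DZ)
  read 1, top D: go to q_0, push ε → (q_0, 11012100, Z)
  read 1, top Z: go to q_1, push DZ → (q_1, 1012100, DZ)
  read 1, top D: go to q_0, push ε → (q_0, 012100, Z)
  read 0, top Z: go to q_0, push Z → (q_0, 12100, Z)
  read 1, top Z: go to q_1, push DZ → (q_1, 2100, DZ)
  read 2, top D: go to q_1, push ε → (q_1, 100, Z)
  read 1, top Z: go to q_1, push CZ → (q_1, 00, CZ)
  read 0, top C: go to q_0, push ε → (q_0, 0, Z)
  read 0, top Z: go to q_0, push Z → (q_0, ε, Z)
All input consumed in state q_0 with stack Z.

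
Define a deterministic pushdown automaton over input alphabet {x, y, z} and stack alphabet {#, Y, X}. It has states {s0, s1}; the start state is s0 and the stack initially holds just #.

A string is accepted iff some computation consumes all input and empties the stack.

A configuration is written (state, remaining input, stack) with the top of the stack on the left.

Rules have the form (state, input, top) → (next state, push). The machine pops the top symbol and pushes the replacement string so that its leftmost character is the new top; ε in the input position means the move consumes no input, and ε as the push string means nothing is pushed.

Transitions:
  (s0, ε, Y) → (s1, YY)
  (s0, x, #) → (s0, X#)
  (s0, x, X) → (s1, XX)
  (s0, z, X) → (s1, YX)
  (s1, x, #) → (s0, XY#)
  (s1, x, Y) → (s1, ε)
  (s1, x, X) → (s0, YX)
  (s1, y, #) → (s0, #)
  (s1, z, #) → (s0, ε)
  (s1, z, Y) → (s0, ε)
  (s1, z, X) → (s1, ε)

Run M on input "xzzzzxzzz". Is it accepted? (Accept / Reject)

Accept

(s0, xzzzzxzzz, #)
  read x, top #: go to s0, push X# → (s0, zzzzxzzz, X#)
  read z, top X: go to s1, push YX → (s1, zzzxzzz, YX#)
  read z, top Y: go to s0, push ε → (s0, zzxzzz, X#)
  read z, top X: go to s1, push YX → (s1, zxzzz, YX#)
  read z, top Y: go to s0, push ε → (s0, xzzz, X#)
  read x, top X: go to s1, push XX → (s1, zzz, XX#)
  read z, top X: go to s1, push ε → (s1, zz, X#)
  read z, top X: go to s1, push ε → (s1, z, #)
  read z, top #: go to s0, push ε → (s0, ε, ε)
All input consumed and the stack is empty.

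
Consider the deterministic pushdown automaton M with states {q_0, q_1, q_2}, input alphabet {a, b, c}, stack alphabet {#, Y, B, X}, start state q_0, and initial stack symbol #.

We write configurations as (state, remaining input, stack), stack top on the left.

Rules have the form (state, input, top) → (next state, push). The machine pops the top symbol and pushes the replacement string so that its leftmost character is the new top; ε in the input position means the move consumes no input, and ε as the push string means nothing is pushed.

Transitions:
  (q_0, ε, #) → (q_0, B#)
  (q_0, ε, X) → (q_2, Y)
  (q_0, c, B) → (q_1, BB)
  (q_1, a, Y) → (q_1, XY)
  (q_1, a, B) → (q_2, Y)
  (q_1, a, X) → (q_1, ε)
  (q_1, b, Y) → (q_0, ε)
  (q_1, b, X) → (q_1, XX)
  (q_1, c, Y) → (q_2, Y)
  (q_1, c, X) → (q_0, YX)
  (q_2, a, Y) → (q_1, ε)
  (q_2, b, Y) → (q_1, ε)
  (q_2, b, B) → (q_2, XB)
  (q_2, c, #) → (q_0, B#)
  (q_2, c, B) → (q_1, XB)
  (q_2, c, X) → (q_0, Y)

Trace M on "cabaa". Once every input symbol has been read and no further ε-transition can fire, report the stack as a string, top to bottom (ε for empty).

#

(q_0, cabaa, #) ⊢ (q_0, cabaa, B#) ⊢ (q_1, abaa, BB#) ⊢ (q_2, baa, YB#) ⊢ (q_1, aa, B#) ⊢ (q_2, a, Y#) ⊢ (q_1, ε, #)
All input consumed in state q_1 with stack #.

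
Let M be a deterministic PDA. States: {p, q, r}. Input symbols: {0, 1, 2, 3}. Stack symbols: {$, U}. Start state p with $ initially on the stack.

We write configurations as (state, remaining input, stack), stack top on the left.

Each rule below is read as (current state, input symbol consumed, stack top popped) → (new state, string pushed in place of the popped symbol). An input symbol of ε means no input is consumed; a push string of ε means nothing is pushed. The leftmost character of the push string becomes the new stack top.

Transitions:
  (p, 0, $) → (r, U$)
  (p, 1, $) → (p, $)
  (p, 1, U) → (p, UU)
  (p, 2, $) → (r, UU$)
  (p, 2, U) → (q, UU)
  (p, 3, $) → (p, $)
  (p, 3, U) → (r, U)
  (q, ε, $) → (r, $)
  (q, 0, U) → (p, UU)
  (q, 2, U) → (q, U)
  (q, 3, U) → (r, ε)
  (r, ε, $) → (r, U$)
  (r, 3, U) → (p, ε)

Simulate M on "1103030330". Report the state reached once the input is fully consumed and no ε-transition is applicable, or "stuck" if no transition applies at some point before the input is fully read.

(p, 1103030330, $) ⊢ (p, 103030330, $) ⊢ (p, 03030330, $) ⊢ (r, 3030330, U$) ⊢ (p, 030330, $) ⊢ (r, 30330, U$) ⊢ (p, 0330, $) ⊢ (r, 330, U$) ⊢ (p, 30, $) ⊢ (p, 0, $) ⊢ (r, ε, U$)
All input consumed; M is in state r.

r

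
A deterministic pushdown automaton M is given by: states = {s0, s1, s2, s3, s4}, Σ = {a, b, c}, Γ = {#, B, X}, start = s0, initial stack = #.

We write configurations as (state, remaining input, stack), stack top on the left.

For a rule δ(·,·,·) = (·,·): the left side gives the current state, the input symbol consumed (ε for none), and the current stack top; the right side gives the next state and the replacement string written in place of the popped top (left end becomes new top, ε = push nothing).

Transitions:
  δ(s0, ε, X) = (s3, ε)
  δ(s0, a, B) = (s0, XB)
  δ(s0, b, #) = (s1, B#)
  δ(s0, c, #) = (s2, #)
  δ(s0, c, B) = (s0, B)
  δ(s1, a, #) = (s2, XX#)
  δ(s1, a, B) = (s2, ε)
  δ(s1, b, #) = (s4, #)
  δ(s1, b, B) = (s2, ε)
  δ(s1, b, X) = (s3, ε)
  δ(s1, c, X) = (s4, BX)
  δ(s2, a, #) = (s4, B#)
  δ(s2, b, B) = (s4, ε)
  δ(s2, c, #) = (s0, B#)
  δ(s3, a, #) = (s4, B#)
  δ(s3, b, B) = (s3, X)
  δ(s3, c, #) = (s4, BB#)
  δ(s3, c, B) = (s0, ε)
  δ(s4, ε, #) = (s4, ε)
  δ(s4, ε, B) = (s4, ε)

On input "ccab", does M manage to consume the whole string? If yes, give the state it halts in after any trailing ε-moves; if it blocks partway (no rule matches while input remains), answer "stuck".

(s0, ccab, #)
  read c, top #: go to s2, push # → (s2, cab, #)
  read c, top #: go to s0, push B# → (s0, ab, B#)
  read a, top B: go to s0, push XB → (s0, b, XB#)
  ε-move, top X: go to s3, push ε → (s3, b, B#)
  read b, top B: go to s3, push X → (s3, ε, X#)
All input consumed; M is in state s3.

s3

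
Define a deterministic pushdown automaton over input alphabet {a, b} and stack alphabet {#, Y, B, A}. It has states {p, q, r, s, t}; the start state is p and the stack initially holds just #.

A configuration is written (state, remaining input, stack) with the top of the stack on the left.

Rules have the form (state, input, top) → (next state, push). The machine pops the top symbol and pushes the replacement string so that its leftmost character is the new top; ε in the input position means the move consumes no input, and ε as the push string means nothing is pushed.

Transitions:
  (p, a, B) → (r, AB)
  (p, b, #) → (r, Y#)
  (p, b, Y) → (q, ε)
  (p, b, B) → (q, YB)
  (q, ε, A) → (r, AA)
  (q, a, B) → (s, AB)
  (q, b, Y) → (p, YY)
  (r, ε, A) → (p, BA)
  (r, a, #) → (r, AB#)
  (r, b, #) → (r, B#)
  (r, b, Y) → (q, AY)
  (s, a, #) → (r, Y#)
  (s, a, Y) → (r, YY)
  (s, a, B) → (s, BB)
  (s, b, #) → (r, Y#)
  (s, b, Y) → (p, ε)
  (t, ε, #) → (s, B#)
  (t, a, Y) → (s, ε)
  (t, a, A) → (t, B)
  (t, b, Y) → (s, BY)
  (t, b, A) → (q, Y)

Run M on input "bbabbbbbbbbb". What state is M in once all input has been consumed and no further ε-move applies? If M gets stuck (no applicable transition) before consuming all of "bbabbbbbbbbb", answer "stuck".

(p, bbabbbbbbbbb, #)
  read b, top #: go to r, push Y# → (r, babbbbbbbbb, Y#)
  read b, top Y: go to q, push AY → (q, abbbbbbbbb, AY#)
  ε-move, top A: go to r, push AA → (r, abbbbbbbbb, AAY#)
  ε-move, top A: go to p, push BA → (p, abbbbbbbbb, BAAY#)
  read a, top B: go to r, push AB → (r, bbbbbbbbb, ABAAY#)
  ε-move, top A: go to p, push BA → (p, bbbbbbbbb, BABAAY#)
  read b, top B: go to q, push YB → (q, bbbbbbbb, YBABAAY#)
  read b, top Y: go to p, push YY → (p, bbbbbbb, YYBABAAY#)
  read b, top Y: go to q, push ε → (q, bbbbbb, YBABAAY#)
  read b, top Y: go to p, push YY → (p, bbbbb, YYBABAAY#)
  read b, top Y: go to q, push ε → (q, bbbb, YBABAAY#)
  read b, top Y: go to p, push YY → (p, bbb, YYBABAAY#)
  read b, top Y: go to q, push ε → (q, bb, YBABAAY#)
  read b, top Y: go to p, push YY → (p, b, YYBABAAY#)
  read b, top Y: go to q, push ε → (q, ε, YBABAAY#)
All input consumed; M is in state q.

q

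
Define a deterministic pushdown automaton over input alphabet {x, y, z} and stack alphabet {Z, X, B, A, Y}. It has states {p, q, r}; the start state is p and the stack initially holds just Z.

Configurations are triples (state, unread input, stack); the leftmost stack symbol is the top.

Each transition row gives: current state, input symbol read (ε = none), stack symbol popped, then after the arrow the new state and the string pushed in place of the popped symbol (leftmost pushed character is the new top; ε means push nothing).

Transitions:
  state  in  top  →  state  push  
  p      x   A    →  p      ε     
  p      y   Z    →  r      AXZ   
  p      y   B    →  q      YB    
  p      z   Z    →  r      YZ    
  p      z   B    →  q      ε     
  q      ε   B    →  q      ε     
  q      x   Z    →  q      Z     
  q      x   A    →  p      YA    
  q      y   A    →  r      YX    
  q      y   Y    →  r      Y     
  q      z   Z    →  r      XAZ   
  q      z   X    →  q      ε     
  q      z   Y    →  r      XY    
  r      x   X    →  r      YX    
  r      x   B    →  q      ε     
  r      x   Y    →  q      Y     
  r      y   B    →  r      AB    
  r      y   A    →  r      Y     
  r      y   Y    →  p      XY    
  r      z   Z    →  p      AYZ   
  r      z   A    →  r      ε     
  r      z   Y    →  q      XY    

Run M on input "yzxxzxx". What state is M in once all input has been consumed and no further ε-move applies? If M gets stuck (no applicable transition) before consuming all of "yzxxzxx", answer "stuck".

q

(p, yzxxzxx, Z)
  read y, top Z: go to r, push AXZ → (r, zxxzxx, AXZ)
  read z, top A: go to r, push ε → (r, xxzxx, XZ)
  read x, top X: go to r, push YX → (r, xzxx, YXZ)
  read x, top Y: go to q, push Y → (q, zxx, YXZ)
  read z, top Y: go to r, push XY → (r, xx, XYXZ)
  read x, top X: go to r, push YX → (r, x, YXYXZ)
  read x, top Y: go to q, push Y → (q, ε, YXYXZ)
All input consumed; M is in state q.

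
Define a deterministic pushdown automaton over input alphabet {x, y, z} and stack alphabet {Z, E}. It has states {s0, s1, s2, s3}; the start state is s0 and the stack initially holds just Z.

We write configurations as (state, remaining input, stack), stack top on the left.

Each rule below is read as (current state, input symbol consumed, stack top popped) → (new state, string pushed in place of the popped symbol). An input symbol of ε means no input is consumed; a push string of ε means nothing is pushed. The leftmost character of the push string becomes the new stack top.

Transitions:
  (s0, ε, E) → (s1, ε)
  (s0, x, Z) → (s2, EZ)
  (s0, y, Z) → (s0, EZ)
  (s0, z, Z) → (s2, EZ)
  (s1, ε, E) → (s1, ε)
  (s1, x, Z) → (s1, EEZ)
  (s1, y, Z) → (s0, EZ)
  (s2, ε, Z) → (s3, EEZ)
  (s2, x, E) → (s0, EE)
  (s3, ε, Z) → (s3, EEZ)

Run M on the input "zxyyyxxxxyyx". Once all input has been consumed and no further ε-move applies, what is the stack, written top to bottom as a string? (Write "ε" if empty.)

Z

(s0, zxyyyxxxxyyx, Z) ⊢ (s2, xyyyxxxxyyx, EZ) ⊢ (s0, yyyxxxxyyx, EEZ) ⊢ (s1, yyyxxxxyyx, EZ) ⊢ (s1, yyyxxxxyyx, Z) ⊢ (s0, yyxxxxyyx, EZ) ⊢ (s1, yyxxxxyyx, Z) ⊢ (s0, yxxxxyyx, EZ) ⊢ (s1, yxxxxyyx, Z) ⊢ (s0, xxxxyyx, EZ) ⊢ (s1, xxxxyyx, Z) ⊢ (s1, xxxyyx, EEZ) ⊢ (s1, xxxyyx, EZ) ⊢ (s1, xxxyyx, Z) ⊢ (s1, xxyyx, EEZ) ⊢ (s1, xxyyx, EZ) ⊢ (s1, xxyyx, Z) ⊢ (s1, xyyx, EEZ) ⊢ (s1, xyyx, EZ) ⊢ (s1, xyyx, Z) ⊢ (s1, yyx, EEZ) ⊢ (s1, yyx, EZ) ⊢ (s1, yyx, Z) ⊢ (s0, yx, EZ) ⊢ (s1, yx, Z) ⊢ (s0, x, EZ) ⊢ (s1, x, Z) ⊢ (s1, ε, EEZ) ⊢ (s1, ε, EZ) ⊢ (s1, ε, Z)
All input consumed in state s1 with stack Z.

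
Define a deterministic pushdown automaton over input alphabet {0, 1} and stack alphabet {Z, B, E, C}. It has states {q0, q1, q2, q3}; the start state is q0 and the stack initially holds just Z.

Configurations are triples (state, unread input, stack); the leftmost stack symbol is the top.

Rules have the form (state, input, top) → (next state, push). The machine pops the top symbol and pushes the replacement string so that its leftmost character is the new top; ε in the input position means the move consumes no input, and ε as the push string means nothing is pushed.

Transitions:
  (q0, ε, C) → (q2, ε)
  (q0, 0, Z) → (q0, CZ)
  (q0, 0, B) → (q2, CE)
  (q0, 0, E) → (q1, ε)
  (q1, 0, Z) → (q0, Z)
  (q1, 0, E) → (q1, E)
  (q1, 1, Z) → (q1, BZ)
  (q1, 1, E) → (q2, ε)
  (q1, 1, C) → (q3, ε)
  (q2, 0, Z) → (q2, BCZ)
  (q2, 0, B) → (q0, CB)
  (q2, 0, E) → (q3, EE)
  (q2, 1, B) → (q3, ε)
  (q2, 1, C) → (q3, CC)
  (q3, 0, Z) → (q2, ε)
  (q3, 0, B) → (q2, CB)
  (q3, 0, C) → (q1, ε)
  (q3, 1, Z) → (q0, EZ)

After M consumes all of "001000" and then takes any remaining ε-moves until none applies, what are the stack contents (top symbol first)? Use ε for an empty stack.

Z

(q0, 001000, Z) ⊢ (q0, 01000, CZ) ⊢ (q2, 01000, Z) ⊢ (q2, 1000, BCZ) ⊢ (q3, 000, CZ) ⊢ (q1, 00, Z) ⊢ (q0, 0, Z) ⊢ (q0, ε, CZ) ⊢ (q2, ε, Z)
All input consumed in state q2 with stack Z.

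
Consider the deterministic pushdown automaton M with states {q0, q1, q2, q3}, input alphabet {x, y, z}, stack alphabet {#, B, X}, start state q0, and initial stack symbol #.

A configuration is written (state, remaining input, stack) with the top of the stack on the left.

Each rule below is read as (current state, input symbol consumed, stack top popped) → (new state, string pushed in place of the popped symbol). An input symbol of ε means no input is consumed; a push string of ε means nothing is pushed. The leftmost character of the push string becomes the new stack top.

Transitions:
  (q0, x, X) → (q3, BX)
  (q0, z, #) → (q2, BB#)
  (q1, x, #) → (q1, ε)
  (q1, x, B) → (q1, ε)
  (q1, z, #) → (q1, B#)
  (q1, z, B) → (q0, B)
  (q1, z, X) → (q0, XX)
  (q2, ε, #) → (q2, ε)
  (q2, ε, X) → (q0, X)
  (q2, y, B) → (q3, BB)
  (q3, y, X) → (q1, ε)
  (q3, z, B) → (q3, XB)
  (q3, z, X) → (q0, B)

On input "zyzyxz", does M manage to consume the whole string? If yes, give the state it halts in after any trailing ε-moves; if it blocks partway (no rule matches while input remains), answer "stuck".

(q0, zyzyxz, #)
  read z, top #: go to q2, push BB# → (q2, yzyxz, BB#)
  read y, top B: go to q3, push BB → (q3, zyxz, BBB#)
  read z, top B: go to q3, push XB → (q3, yxz, XBBB#)
  read y, top X: go to q1, push ε → (q1, xz, BBB#)
  read x, top B: go to q1, push ε → (q1, z, BB#)
  read z, top B: go to q0, push B → (q0, ε, BB#)
All input consumed; M is in state q0.

q0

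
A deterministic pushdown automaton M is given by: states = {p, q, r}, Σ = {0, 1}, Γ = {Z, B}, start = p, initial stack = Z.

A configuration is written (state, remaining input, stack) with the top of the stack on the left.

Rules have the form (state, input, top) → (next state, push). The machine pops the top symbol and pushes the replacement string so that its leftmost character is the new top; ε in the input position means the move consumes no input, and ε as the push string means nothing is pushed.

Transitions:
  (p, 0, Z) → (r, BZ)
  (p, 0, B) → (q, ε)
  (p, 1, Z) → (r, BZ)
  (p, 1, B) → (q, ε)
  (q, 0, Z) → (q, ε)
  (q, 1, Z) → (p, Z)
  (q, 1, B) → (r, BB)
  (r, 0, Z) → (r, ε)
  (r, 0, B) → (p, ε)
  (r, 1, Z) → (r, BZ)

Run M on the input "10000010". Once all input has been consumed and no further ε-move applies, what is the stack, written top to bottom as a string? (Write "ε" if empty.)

(p, 10000010, Z) ⊢ (r, 0000010, BZ) ⊢ (p, 000010, Z) ⊢ (r, 00010, BZ) ⊢ (p, 0010, Z) ⊢ (r, 010, BZ) ⊢ (p, 10, Z) ⊢ (r, 0, BZ) ⊢ (p, ε, Z)
All input consumed in state p with stack Z.

Z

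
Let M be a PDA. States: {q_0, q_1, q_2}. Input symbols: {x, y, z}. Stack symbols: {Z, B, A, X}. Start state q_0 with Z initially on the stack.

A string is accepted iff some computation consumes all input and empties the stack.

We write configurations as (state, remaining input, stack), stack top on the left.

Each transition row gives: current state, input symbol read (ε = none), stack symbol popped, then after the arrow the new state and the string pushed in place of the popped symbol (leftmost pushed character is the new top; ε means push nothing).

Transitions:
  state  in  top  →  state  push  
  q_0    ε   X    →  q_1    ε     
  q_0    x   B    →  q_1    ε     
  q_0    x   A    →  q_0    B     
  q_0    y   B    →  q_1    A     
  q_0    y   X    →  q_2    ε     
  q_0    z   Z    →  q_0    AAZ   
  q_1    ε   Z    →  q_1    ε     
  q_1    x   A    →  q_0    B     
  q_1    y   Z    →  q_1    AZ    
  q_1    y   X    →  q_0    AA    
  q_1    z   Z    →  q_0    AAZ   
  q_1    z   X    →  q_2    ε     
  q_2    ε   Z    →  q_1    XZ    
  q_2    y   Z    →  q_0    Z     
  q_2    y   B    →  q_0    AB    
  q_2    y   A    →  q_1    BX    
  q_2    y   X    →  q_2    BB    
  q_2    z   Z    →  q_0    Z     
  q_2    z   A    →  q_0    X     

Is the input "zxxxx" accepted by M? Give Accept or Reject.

One accepting computation: (q_0, zxxxx, Z) ⊢ (q_0, xxxx, AAZ) ⊢ (q_0, xxx, BAZ) ⊢ (q_1, xx, AZ) ⊢ (q_0, x, BZ) ⊢ (q_1, ε, Z) ⊢ (q_1, ε, ε)
All input consumed and the stack is empty.

Accept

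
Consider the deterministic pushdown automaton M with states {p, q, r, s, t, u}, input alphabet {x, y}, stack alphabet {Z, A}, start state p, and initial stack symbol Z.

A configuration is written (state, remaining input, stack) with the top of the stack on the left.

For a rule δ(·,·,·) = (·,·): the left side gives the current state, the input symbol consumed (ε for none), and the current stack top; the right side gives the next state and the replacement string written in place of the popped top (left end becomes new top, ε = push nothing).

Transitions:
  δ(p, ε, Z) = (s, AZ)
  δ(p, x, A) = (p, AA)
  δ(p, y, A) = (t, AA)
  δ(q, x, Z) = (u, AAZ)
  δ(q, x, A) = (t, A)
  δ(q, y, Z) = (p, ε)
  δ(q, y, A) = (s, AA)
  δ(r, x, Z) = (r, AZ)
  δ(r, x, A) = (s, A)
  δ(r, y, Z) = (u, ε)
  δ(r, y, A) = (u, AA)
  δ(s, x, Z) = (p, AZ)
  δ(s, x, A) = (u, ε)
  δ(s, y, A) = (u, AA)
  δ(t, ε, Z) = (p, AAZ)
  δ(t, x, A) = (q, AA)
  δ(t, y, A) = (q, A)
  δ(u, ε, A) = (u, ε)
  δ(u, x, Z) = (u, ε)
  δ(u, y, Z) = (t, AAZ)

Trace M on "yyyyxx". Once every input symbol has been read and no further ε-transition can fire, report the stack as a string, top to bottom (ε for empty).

(p, yyyyxx, Z)
  ε-move, top Z: go to s, push AZ → (s, yyyyxx, AZ)
  read y, top A: go to u, push AA → (u, yyyxx, AAZ)
  ε-move, top A: go to u, push ε → (u, yyyxx, AZ)
  ε-move, top A: go to u, push ε → (u, yyyxx, Z)
  read y, top Z: go to t, push AAZ → (t, yyxx, AAZ)
  read y, top A: go to q, push A → (q, yxx, AAZ)
  read y, top A: go to s, push AA → (s, xx, AAAZ)
  read x, top A: go to u, push ε → (u, x, AAZ)
  ε-move, top A: go to u, push ε → (u, x, AZ)
  ε-move, top A: go to u, push ε → (u, x, Z)
  read x, top Z: go to u, push ε → (u, ε, ε)
All input consumed in state u with stack ε.

ε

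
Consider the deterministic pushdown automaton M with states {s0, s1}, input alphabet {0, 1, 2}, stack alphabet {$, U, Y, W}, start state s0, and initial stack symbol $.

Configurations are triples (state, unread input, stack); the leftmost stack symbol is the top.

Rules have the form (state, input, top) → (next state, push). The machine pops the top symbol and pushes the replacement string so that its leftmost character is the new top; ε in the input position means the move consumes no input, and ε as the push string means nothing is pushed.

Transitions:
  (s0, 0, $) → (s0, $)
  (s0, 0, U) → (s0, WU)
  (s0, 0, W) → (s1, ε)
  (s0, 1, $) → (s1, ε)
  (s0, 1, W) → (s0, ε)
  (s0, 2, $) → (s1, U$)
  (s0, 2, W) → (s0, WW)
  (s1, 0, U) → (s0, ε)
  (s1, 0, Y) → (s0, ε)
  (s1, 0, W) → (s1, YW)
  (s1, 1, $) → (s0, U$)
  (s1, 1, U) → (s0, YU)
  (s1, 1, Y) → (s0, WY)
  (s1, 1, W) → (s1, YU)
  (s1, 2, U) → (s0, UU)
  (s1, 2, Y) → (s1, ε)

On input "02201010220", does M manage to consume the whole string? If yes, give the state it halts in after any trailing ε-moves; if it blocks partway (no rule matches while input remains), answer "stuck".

(s0, 02201010220, $)
  read 0, top $: go to s0, push $ → (s0, 2201010220, $)
  read 2, top $: go to s1, push U$ → (s1, 201010220, U$)
  read 2, top U: go to s0, push UU → (s0, 01010220, UU$)
  read 0, top U: go to s0, push WU → (s0, 1010220, WUU$)
  read 1, top W: go to s0, push ε → (s0, 010220, UU$)
  read 0, top U: go to s0, push WU → (s0, 10220, WUU$)
  read 1, top W: go to s0, push ε → (s0, 0220, UU$)
  read 0, top U: go to s0, push WU → (s0, 220, WUU$)
  read 2, top W: go to s0, push WW → (s0, 20, WWUU$)
  read 2, top W: go to s0, push WW → (s0, 0, WWWUU$)
  read 0, top W: go to s1, push ε → (s1, ε, WWUU$)
All input consumed; M is in state s1.

s1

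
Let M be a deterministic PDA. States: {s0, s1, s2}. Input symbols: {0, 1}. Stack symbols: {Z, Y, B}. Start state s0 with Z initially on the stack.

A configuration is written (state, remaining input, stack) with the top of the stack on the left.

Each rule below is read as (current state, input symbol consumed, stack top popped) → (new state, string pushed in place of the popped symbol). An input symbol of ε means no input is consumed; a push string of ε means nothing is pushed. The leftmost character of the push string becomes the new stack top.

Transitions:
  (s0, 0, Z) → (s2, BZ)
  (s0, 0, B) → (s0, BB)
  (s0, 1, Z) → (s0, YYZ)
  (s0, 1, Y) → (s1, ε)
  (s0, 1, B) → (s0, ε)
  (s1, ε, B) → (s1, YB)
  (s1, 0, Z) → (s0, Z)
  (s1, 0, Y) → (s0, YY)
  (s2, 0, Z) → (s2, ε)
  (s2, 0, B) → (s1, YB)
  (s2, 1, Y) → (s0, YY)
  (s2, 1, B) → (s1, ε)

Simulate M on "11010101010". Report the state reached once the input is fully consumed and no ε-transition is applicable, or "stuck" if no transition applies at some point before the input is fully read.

s0

(s0, 11010101010, Z)
  read 1, top Z: go to s0, push YYZ → (s0, 1010101010, YYZ)
  read 1, top Y: go to s1, push ε → (s1, 010101010, YZ)
  read 0, top Y: go to s0, push YY → (s0, 10101010, YYZ)
  read 1, top Y: go to s1, push ε → (s1, 0101010, YZ)
  read 0, top Y: go to s0, push YY → (s0, 101010, YYZ)
  read 1, top Y: go to s1, push ε → (s1, 01010, YZ)
  read 0, top Y: go to s0, push YY → (s0, 1010, YYZ)
  read 1, top Y: go to s1, push ε → (s1, 010, YZ)
  read 0, top Y: go to s0, push YY → (s0, 10, YYZ)
  read 1, top Y: go to s1, push ε → (s1, 0, YZ)
  read 0, top Y: go to s0, push YY → (s0, ε, YYZ)
All input consumed; M is in state s0.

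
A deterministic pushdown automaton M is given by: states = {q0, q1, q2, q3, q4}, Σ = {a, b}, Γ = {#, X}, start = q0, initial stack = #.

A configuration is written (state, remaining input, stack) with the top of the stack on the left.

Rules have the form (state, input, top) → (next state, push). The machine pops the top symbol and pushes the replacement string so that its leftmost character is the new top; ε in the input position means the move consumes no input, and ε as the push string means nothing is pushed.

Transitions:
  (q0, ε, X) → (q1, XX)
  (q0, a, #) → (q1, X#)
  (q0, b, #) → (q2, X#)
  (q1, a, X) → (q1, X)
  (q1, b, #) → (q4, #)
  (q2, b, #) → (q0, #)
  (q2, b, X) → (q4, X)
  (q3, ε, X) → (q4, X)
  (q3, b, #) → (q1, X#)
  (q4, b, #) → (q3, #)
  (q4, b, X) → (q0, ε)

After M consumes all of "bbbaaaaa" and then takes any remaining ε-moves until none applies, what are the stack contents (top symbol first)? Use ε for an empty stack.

(q0, bbbaaaaa, #)
  read b, top #: go to q2, push X# → (q2, bbaaaaa, X#)
  read b, top X: go to q4, push X → (q4, baaaaa, X#)
  read b, top X: go to q0, push ε → (q0, aaaaa, #)
  read a, top #: go to q1, push X# → (q1, aaaa, X#)
  read a, top X: go to q1, push X → (q1, aaa, X#)
  read a, top X: go to q1, push X → (q1, aa, X#)
  read a, top X: go to q1, push X → (q1, a, X#)
  read a, top X: go to q1, push X → (q1, ε, X#)
All input consumed in state q1 with stack X#.

X#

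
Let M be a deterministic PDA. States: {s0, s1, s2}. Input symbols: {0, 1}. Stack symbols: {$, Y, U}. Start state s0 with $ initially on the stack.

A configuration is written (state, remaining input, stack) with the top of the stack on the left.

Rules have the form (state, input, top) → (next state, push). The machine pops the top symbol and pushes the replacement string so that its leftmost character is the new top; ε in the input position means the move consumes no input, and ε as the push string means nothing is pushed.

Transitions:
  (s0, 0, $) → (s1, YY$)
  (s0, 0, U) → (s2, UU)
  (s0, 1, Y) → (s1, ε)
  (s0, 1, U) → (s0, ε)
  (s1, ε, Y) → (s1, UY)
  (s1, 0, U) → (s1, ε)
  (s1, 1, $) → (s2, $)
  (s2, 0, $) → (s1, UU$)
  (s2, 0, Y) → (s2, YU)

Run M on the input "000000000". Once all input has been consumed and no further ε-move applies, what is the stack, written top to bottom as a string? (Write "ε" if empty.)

UYY$

(s0, 000000000, $)
  read 0, top $: go to s1, push YY$ → (s1, 00000000, YY$)
  ε-move, top Y: go to s1, push UY → (s1, 00000000, UYY$)
  read 0, top U: go to s1, push ε → (s1, 0000000, YY$)
  ε-move, top Y: go to s1, push UY → (s1, 0000000, UYY$)
  read 0, top U: go to s1, push ε → (s1, 000000, YY$)
  ε-move, top Y: go to s1, push UY → (s1, 000000, UYY$)
  read 0, top U: go to s1, push ε → (s1, 00000, YY$)
  ε-move, top Y: go to s1, push UY → (s1, 00000, UYY$)
  read 0, top U: go to s1, push ε → (s1, 0000, YY$)
  ε-move, top Y: go to s1, push UY → (s1, 0000, UYY$)
  read 0, top U: go to s1, push ε → (s1, 000, YY$)
  ε-move, top Y: go to s1, push UY → (s1, 000, UYY$)
  read 0, top U: go to s1, push ε → (s1, 00, YY$)
  ε-move, top Y: go to s1, push UY → (s1, 00, UYY$)
  read 0, top U: go to s1, push ε → (s1, 0, YY$)
  ε-move, top Y: go to s1, push UY → (s1, 0, UYY$)
  read 0, top U: go to s1, push ε → (s1, ε, YY$)
  ε-move, top Y: go to s1, push UY → (s1, ε, UYY$)
All input consumed in state s1 with stack UYY$.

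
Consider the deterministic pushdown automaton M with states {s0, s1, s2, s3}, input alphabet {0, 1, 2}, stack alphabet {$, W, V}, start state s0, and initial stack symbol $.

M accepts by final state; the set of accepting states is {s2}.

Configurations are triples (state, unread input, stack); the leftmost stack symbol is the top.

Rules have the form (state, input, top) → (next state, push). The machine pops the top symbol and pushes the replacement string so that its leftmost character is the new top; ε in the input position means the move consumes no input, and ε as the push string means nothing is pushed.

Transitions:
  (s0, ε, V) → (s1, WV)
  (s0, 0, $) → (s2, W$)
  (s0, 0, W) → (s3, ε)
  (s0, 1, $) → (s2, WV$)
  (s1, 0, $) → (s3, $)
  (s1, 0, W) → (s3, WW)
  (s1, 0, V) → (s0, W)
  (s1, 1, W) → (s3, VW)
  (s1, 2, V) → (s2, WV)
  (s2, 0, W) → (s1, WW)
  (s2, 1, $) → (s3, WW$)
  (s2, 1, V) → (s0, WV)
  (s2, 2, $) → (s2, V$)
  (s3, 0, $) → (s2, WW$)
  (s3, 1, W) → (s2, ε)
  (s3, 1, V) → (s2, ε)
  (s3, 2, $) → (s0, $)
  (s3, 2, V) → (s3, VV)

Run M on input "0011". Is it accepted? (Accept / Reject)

(s0, 0011, $)
  read 0, top $: go to s2, push W$ → (s2, 011, W$)
  read 0, top W: go to s1, push WW → (s1, 11, WW$)
  read 1, top W: go to s3, push VW → (s3, 1, VWW$)
  read 1, top V: go to s2, push ε → (s2, ε, WW$)
All input consumed; state s2 ∈ F.

Accept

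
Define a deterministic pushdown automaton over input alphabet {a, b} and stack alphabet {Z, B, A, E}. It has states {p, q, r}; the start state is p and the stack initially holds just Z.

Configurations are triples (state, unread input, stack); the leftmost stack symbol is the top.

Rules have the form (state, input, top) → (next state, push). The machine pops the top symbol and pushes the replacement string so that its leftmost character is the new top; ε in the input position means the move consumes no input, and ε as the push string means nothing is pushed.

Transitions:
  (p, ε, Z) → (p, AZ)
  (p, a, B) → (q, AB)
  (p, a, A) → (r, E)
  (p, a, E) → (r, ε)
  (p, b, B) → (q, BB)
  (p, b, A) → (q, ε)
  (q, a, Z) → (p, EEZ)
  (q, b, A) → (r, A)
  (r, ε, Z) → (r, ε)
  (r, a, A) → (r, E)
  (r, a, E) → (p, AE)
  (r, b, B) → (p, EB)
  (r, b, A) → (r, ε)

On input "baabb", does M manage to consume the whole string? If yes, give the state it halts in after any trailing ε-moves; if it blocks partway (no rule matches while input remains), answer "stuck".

(p, baabb, Z)
  ε-move, top Z: go to p, push AZ → (p, baabb, AZ)
  read b, top A: go to q, push ε → (q, aabb, Z)
  read a, top Z: go to p, push EEZ → (p, abb, EEZ)
  read a, top E: go to r, push ε → (r, bb, EZ)
No transition for (r, b, top E); M blocks with input bb remaining.

stuck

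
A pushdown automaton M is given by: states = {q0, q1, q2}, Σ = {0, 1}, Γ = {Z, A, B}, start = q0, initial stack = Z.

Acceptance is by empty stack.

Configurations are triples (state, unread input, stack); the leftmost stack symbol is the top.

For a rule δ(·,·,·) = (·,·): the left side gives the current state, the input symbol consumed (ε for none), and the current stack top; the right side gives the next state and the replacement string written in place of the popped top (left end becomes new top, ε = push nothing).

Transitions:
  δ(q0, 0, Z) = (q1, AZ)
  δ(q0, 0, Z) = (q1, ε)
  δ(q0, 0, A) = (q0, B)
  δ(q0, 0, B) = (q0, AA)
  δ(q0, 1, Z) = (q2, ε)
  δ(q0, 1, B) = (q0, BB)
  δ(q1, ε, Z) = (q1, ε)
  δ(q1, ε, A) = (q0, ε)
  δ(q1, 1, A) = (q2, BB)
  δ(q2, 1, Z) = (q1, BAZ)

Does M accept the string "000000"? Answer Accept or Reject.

One accepting computation: (q0, 000000, Z) ⊢ (q1, 00000, AZ) ⊢ (q0, 00000, Z) ⊢ (q1, 0000, AZ) ⊢ (q0, 0000, Z) ⊢ (q1, 000, AZ) ⊢ (q0, 000, Z) ⊢ (q1, 00, AZ) ⊢ (q0, 00, Z) ⊢ (q1, 0, AZ) ⊢ (q0, 0, Z) ⊢ (q1, ε, ε)
All input consumed and the stack is empty.

Accept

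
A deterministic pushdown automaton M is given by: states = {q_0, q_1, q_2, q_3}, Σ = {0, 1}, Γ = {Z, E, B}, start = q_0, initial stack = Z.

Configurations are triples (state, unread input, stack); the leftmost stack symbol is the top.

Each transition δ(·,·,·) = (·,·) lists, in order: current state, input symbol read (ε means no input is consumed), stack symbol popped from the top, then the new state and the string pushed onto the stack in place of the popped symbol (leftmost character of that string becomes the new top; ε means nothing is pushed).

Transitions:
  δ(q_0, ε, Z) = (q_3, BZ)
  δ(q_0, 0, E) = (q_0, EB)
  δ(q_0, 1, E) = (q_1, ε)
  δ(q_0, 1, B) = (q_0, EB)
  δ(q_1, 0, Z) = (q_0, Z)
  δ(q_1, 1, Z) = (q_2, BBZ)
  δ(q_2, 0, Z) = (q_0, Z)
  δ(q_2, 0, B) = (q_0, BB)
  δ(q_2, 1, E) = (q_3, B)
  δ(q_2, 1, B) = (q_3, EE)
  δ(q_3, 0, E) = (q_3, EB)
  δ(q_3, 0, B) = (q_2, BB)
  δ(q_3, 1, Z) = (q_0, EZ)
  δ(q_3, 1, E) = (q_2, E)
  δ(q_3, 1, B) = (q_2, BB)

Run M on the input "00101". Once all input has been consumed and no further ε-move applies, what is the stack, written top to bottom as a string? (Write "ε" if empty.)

BBBBZ

(q_0, 00101, Z) ⊢ (q_3, 00101, BZ) ⊢ (q_2, 0101, BBZ) ⊢ (q_0, 101, BBBZ) ⊢ (q_0, 01, EBBBZ) ⊢ (q_0, 1, EBBBBZ) ⊢ (q_1, ε, BBBBZ)
All input consumed in state q_1 with stack BBBBZ.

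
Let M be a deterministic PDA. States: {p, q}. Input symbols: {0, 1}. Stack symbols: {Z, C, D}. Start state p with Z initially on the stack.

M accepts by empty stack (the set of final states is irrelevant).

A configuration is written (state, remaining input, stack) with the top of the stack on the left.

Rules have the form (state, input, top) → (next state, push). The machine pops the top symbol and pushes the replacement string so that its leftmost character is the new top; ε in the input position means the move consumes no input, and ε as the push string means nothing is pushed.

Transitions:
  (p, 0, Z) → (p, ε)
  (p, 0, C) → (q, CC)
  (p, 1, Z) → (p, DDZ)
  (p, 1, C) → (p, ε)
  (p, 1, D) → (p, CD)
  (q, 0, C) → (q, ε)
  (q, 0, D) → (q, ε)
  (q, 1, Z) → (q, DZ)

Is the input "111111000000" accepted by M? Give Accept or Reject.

(p, 111111000000, Z)
  read 1, top Z: go to p, push DDZ → (p, 11111000000, DDZ)
  read 1, top D: go to p, push CD → (p, 1111000000, CDDZ)
  read 1, top C: go to p, push ε → (p, 111000000, DDZ)
  read 1, top D: go to p, push CD → (p, 11000000, CDDZ)
  read 1, top C: go to p, push ε → (p, 1000000, DDZ)
  read 1, top D: go to p, push CD → (p, 000000, CDDZ)
  read 0, top C: go to q, push CC → (q, 00000, CCDDZ)
  read 0, top C: go to q, push ε → (q, 0000, CDDZ)
  read 0, top C: go to q, push ε → (q, 000, DDZ)
  read 0, top D: go to q, push ε → (q, 00, DZ)
  read 0, top D: go to q, push ε → (q, 0, Z)
No transition applies at (q, 0, Z); input not fully consumed.

Reject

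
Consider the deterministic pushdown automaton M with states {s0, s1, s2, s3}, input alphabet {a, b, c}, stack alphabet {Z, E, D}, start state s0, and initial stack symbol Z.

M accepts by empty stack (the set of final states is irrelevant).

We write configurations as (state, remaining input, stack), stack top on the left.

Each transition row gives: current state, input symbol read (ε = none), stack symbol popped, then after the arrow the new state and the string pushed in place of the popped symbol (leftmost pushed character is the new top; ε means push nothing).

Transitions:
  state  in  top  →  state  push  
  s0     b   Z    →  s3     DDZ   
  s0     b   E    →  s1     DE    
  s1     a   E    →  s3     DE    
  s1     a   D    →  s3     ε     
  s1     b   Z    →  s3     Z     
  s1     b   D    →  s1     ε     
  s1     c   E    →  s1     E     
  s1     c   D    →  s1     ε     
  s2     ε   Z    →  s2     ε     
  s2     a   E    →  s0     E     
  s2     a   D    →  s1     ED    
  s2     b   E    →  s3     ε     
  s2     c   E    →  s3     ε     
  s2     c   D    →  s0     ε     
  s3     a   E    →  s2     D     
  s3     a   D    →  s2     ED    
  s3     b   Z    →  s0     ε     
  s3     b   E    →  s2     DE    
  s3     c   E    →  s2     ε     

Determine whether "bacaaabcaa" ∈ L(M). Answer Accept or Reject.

Reject

(s0, bacaaabcaa, Z)
  read b, top Z: go to s3, push DDZ → (s3, acaaabcaa, DDZ)
  read a, top D: go to s2, push ED → (s2, caaabcaa, EDDZ)
  read c, top E: go to s3, push ε → (s3, aaabcaa, DDZ)
  read a, top D: go to s2, push ED → (s2, aabcaa, EDDZ)
  read a, top E: go to s0, push E → (s0, abcaa, EDDZ)
No transition applies at (s0, abcaa, EDDZ); input not fully consumed.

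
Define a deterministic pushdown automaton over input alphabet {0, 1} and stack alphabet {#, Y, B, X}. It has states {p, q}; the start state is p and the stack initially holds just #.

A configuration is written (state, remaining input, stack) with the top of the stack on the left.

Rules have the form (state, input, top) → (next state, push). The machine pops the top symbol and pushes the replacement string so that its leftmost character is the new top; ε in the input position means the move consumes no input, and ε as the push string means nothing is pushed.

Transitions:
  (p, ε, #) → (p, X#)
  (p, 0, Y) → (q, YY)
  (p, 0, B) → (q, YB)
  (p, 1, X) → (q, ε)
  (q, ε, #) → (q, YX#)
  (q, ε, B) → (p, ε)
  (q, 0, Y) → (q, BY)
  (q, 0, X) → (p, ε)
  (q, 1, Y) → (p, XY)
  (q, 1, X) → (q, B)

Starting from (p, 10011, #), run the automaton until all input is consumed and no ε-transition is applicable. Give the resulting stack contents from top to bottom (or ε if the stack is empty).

(p, 10011, #) ⊢ (p, 10011, X#) ⊢ (q, 0011, #) ⊢ (q, 0011, YX#) ⊢ (q, 011, BYX#) ⊢ (p, 011, YX#) ⊢ (q, 11, YYX#) ⊢ (p, 1, XYYX#) ⊢ (q, ε, YYX#)
All input consumed in state q with stack YYX#.

YYX#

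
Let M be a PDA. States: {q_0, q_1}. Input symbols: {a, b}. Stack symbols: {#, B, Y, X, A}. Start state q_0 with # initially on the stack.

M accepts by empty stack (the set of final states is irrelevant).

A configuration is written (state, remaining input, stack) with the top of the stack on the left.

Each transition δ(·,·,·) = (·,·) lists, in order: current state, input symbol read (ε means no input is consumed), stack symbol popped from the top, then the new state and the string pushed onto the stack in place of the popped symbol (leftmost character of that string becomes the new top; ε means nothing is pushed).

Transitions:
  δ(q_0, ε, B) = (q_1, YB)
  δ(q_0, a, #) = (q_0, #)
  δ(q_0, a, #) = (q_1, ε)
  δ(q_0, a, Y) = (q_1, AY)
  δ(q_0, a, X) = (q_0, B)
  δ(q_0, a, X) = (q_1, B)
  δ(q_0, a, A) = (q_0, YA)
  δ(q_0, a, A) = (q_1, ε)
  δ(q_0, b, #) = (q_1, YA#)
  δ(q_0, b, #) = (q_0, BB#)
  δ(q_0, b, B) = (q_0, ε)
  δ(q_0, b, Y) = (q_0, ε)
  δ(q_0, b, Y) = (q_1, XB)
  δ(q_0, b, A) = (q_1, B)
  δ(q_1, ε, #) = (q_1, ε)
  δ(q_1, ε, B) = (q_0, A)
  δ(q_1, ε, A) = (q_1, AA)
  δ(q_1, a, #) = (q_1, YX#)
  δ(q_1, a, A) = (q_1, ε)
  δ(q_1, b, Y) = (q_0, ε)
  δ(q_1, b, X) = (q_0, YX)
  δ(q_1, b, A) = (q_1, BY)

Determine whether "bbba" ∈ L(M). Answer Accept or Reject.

Accept

One accepting computation: (q_0, bbba, #) ⊢ (q_0, bba, BB#) ⊢ (q_0, ba, B#) ⊢ (q_0, a, #) ⊢ (q_1, ε, ε)
All input consumed and the stack is empty.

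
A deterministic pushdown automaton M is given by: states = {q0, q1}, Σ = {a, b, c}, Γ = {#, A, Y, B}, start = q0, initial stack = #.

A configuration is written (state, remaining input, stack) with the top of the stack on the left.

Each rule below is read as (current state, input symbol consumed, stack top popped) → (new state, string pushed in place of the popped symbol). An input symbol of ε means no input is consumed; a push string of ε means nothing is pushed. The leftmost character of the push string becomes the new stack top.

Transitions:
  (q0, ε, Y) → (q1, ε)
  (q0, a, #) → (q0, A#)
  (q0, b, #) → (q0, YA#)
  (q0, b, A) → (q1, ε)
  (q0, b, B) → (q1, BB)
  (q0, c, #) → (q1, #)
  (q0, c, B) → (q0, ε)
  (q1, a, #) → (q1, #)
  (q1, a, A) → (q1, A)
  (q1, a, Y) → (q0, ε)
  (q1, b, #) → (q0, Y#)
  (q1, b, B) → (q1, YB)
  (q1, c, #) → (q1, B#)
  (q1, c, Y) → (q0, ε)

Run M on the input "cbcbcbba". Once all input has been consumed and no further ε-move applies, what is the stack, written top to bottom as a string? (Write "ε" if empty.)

(q0, cbcbcbba, #)
  read c, top #: go to q1, push # → (q1, bcbcbba, #)
  read b, top #: go to q0, push Y# → (q0, cbcbba, Y#)
  ε-move, top Y: go to q1, push ε → (q1, cbcbba, #)
  read c, top #: go to q1, push B# → (q1, bcbba, B#)
  read b, top B: go to q1, push YB → (q1, cbba, YB#)
  read c, top Y: go to q0, push ε → (q0, bba, B#)
  read b, top B: go to q1, push BB → (q1, ba, BB#)
  read b, top B: go to q1, push YB → (q1, a, YBB#)
  read a, top Y: go to q0, push ε → (q0, ε, BB#)
All input consumed in state q0 with stack BB#.

BB#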